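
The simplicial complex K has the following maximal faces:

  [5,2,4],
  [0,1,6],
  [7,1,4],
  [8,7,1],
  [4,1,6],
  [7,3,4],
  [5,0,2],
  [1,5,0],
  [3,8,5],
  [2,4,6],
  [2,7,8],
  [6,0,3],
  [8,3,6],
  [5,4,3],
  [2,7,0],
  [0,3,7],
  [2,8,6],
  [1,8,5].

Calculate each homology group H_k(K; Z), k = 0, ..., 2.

H_0 ≅ Z,  H_1 ≅ Z^2,  H_2 ≅ Z.

Fix the vertex order 0 < 1 < 2 < 3 < 4 < 5 < 6 < 7 < 8 and write every simplex with vertices in increasing order. Then dim K = 2 and the simplices of K are:

  0-simplices (9): [0], [1], [2], [3], [4], [5], [6], [7], [8]
  1-simplices (27): (27 of them)
  2-simplices (18): [0,1,5], [0,1,6], [0,2,5], [0,2,7], [0,3,6], [0,3,7], [1,4,6], [1,4,7], [1,5,8], [1,7,8], [2,4,5], [2,4,6], [2,6,8], [2,7,8], [3,4,5], [3,4,7], [3,5,8], [3,6,8]

so the chain groups are C_0 ≅ Z^9, C_1 ≅ Z^27, C_2 ≅ Z^18.

The boundary map ∂_1: C_1 → C_0 maps an edge to its endpoints' difference, ∂[p,q] = q − p. For instance
  ∂[4,5] = [5] − [4].
As a 9×27 matrix over Z this has rank 8, with invariant factors (1,1,1,1,1,1,1,1).

The boundary map ∂_2: C_2 → C_1 sends each 2-simplex [p,q,r] to [q,r] − [p,r] + [p,q]. For instance
  ∂[0,3,6] = [3,6] − [0,6] + [0,3],
  ∂[0,3,7] = [3,7] − [0,7] + [0,3].
The 27×18 boundary matrix has rank 17 and Smith normal form diag(1,1,1,1,1,1,1,1,1,1,1,1,1,1,1,1,1).

Computing H_k = (kernel of ∂_k) / (image of ∂_{k+1}):

  H_0: rank C_0 − rank ∂_1 = 9 − 8 = 1, and the invariant factors of ∂_1 are all 1, so H_0 = Z.
  H_1: rank ker ∂_1 − rank ∂_2 = (27 − 8) − 17 = 2, and the invariant factors of ∂_2 are all 1, so H_1 = Z^2.
  H_2: rank ker ∂_2 − rank ∂_3 = (18 − 17) − 0 = 1, and there is no ∂_3, so H_2 = Z.

As a check, the Euler characteristic is 9 − 27 + 18 = 0, which agrees with 1 − 2 + 1 = 0.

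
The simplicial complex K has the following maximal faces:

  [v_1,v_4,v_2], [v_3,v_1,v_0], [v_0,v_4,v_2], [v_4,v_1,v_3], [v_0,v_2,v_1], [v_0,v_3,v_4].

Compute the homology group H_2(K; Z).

H_2 ≅ Z.

We work with the vertex ordering v_0 < v_1 < v_2 < v_3 < v_4. The simplices of K, each written with vertices in increasing order, are:

  0-simplices (5): [v_0], [v_1], [v_2], [v_3], [v_4]
  1-simplices (9): [v_0,v_1], [v_0,v_2], [v_0,v_3], [v_0,v_4], [v_1,v_2], [v_1,v_3], [v_1,v_4], [v_2,v_4], [v_3,v_4]
  2-simplices (6): [v_0,v_1,v_2], [v_0,v_1,v_3], [v_0,v_2,v_4], [v_0,v_3,v_4], [v_1,v_2,v_4], [v_1,v_3,v_4]

Hence C_0 ≅ Z^5, C_1 ≅ Z^9, C_2 ≅ Z^6.

The boundary map ∂_1: C_1 → C_0 is given by ∂[p,q] = [q] − [p]. For instance
  ∂[v_0,v_4] = [v_4] − [v_0].
As a 5×9 matrix over Z this has rank 4, with invariant factors (1,1,1,1).

The boundary map ∂_2: C_2 → C_1 acts by ∂[p,q,r] = [q,r] − [p,r] + [p,q]. For instance
  ∂[v_0,v_1,v_3] = [v_1,v_3] − [v_0,v_3] + [v_0,v_1],
  ∂[v_0,v_3,v_4] = [v_3,v_4] − [v_0,v_4] + [v_0,v_3].
The resulting 9×6 matrix has rank 5, and its Smith normal form has invariant factors (1,1,1,1,1).

Reading off H_k = ker ∂_k / im ∂_{k+1}:

  H_2: rank ker ∂_2 − rank ∂_3 = (6 − 5) − 0 = 1, and there is no ∂_3, so H_2 = Z.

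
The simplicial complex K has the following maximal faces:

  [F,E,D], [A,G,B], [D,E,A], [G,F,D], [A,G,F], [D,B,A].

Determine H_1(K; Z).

Order the vertices as A < B < D < E < F < G. Listing each simplex with vertices in this order, K has dimension 2 with simplices:

  0-simplices (6): A, B, D, E, F, G
  1-simplices (12): AB, AD, AE, AF, AG, BD, BG, DE, DF, DG, EF, FG
  2-simplices (6): ABD, ABG, ADE, AFG, DEF, DFG

giving chain groups C_0 ≅ Z^6, C_1 ≅ Z^12, C_2 ≅ Z^6.

Boundary ∂_1: C_1 → C_0 maps an edge to its endpoints' difference, ∂[p,q] = q − p. For instance
  ∂AE = E − A.
As a 6×12 matrix over Z this has rank 5, with invariant factors (1,1,1,1,1).

The boundary map ∂_2: C_2 → C_1 acts by ∂[p,q,r] = [q,r] − [p,r] + [p,q]. For instance
  ∂ABG = BG − AG + AB,
  ∂ADE = DE − AE + AD.
The 12×6 boundary matrix has rank 6 and Smith normal form diag(1,1,1,1,1,1).

Now H_k = ker ∂_k / im ∂_{k+1}, so:

  H_1: rank ker ∂_1 − rank ∂_2 = (12 − 5) − 6 = 1, and the invariant factors of ∂_2 are all 1, so H_1 = Z.

H_1 ≅ Z.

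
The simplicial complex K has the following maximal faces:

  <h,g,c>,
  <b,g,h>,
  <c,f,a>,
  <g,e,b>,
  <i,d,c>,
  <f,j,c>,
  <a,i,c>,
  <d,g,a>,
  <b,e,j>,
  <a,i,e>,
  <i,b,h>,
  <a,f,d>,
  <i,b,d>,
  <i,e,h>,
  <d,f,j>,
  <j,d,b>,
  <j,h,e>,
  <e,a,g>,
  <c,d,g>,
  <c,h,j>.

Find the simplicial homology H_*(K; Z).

Fix the vertex order a < b < c < d < e < f < g < h < i < j and write every simplex with vertices in increasing order. Then dim K = 2 and the simplices of K are:

  0-simplices (10): a, b, c, d, e, f, g, h, i, j
  1-simplices (30): ac, ad, ae, af, ag, ai, bd, be, bg, bh, bi, bj, cd, cf, cg, ch, ci, cj, df, dg, di, dj, eg, eh, ei, ej, fj, gh, hi, hj
  2-simplices (20): acf, aci, adf, adg, aeg, aei, bdi, bdj, beg, bej, bgh, bhi, cdg, cdi, cfj, cgh, chj, dfj, ehi, ehj

so the chain groups are C_0 ≅ Z^10, C_1 ≅ Z^30, C_2 ≅ Z^20.

The boundary map ∂_1: C_1 → C_0 is given by ∂[p,q] = [q] − [p].
The resulting 10×30 matrix has rank 9, and its Smith normal form has invariant factors (1,1,1,1,1,1,1,1,1).

The boundary map ∂_2: C_2 → C_1 maps a triangle to the signed sum of its edges. For instance
  ∂cdg = dg − cg + cd,
  ∂bej = ej − bj + be.
The 30×20 boundary matrix has rank 20 and Smith normal form diag(1,1,1,1,1,1,1,1,1,1,1,1,1,1,1,1,1,1,1,2).

Reading off H_k = ker ∂_k / im ∂_{k+1}:

  H_0: rank C_0 − rank ∂_1 = 10 − 9 = 1, and the invariant factors of ∂_1 are all 1, so H_0 ≅ Z.
  H_1: rank ker ∂_1 − rank ∂_2 = (30 − 9) − 20 = 1, and ∂_2 has invariant factor 2 > 1, so H_1 ≅ Z ⊕ Z/2.
  H_2: rank ker ∂_2 − rank ∂_3 = (20 − 20) − 0 = 0, and there is no ∂_3, so H_2 ≅ 0.

(K is a triangulation of the Klein bottle.)

H_0 = Z,  H_1 = Z ⊕ Z/2,  H_2 = 0.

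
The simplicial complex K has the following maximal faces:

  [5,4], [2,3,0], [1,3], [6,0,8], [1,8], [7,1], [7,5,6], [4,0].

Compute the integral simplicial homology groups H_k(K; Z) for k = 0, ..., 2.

H_0 ≅ Z,  H_1 ≅ Z^3,  H_2 = 0.

We work with the vertex ordering 0 < 1 < 2 < 3 < 4 < 5 < 6 < 7 < 8. The simplices of K, each written with vertices in increasing order, are:

  0-simplices (9): [0], [1], [2], [3], [4], [5], [6], [7], [8]
  1-simplices (14): [0,2], [0,3], [0,4], [0,6], [0,8], [1,3], [1,7], [1,8], [2,3], [4,5], [5,6], [5,7], [6,7], [6,8]
  2-simplices (3): [0,2,3], [0,6,8], [5,6,7]

so the chain groups are C_0 ≅ Z^9, C_1 ≅ Z^14, C_2 ≅ Z^3.

∂_1: C_1 → C_0 is given by ∂[p,q] = [q] − [p].
As a 9×14 matrix over Z this has rank 8, with invariant factors (1,1,1,1,1,1,1,1).

The boundary map ∂_2: C_2 → C_1 acts by ∂[p,q,r] = [q,r] − [p,r] + [p,q]. For instance
  ∂[5,6,7] = [6,7] − [5,7] + [5,6],
  ∂[0,6,8] = [6,8] − [0,8] + [0,6].
This gives a 14×3 integer matrix of rank 3; reducing to Smith normal form yields diagonal entries (1,1,1).

Now H_k = ker ∂_k / im ∂_{k+1}, so:

  H_0: rank C_0 − rank ∂_1 = 9 − 8 = 1, and the invariant factors of ∂_1 are all 1, so H_0 ≅ Z.
  H_1: rank ker ∂_1 − rank ∂_2 = (14 − 8) − 3 = 3, and the invariant factors of ∂_2 are all 1, so H_1 ≅ Z^3.
  H_2: rank ker ∂_2 − rank ∂_3 = (3 − 3) − 0 = 0, and there is no ∂_3, so H_2 ≅ 0.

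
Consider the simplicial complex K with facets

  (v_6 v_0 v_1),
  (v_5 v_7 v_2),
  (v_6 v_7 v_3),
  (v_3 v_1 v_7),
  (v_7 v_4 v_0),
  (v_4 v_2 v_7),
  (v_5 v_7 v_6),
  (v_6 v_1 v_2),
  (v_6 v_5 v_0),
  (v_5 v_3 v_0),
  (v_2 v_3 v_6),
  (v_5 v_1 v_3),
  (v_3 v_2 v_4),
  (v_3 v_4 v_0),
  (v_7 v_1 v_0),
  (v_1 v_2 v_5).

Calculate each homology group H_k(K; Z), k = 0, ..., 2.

Fix the vertex order v_0 < v_1 < v_2 < v_3 < v_4 < v_5 < v_6 < v_7 and write every simplex with vertices in increasing order. Then dim K = 2 and the simplices of K are:

  0-simplices (8): [v_0], [v_1], [v_2], [v_3], [v_4], [v_5], [v_6], [v_7]
  1-simplices (24): (24 of them)
  2-simplices (16): (16 of them)

giving chain groups C_0 ≅ Z^8, C_1 ≅ Z^24, C_2 ≅ Z^16.

∂_1: C_1 → C_0 sends each edge [p,q] (with p < q) to q − p. For instance
  ∂[v_2,v_4] = [v_4] − [v_2].
The 8×24 boundary matrix has rank 7 and Smith normal form diag(1,1,1,1,1,1,1).

Boundary ∂_2: C_2 → C_1 maps a triangle to the signed sum of its edges. For instance
  ∂[v_0,v_3,v_4] = [v_3,v_4] − [v_0,v_4] + [v_0,v_3],
  ∂[v_2,v_5,v_7] = [v_5,v_7] − [v_2,v_7] + [v_2,v_5].
The resulting 24×16 matrix has rank 15, and its Smith normal form has invariant factors (1,1,1,1,1,1,1,1,1,1,1,1,1,1,1).

Now H_k = ker ∂_k / im ∂_{k+1}, so:

  H_0: rank C_0 − rank ∂_1 = 8 − 7 = 1, and the invariant factors of ∂_1 are all 1, so H_0 ≅ Z.
  H_1: rank ker ∂_1 − rank ∂_2 = (24 − 7) − 15 = 2, and the invariant factors of ∂_2 are all 1, so H_1 ≅ Z^2.
  H_2: rank ker ∂_2 − rank ∂_3 = (16 − 15) − 0 = 1, and there is no ∂_3, so H_2 ≅ Z.

H_0 ≅ Z,  H_1 ≅ Z^2,  H_2 ≅ Z.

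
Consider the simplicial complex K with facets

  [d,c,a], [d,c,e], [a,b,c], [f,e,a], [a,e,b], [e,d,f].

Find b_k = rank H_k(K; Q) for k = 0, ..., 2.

b_0 = 1, b_1 = 1, b_2 = 0.

Take the total order a < b < c < d < e < f on the vertex set. Then K (dimension 2) consists of the simplices:

  0-simplices (6): a, b, c, d, e, f
  1-simplices (12): ab, ac, ad, ae, af, bc, be, cd, ce, de, df, ef
  2-simplices (6): abc, abe, acd, aef, cde, def

giving chain groups C_0 ≅ Z^6, C_1 ≅ Z^12, C_2 ≅ Z^6.

Boundary ∂_1: C_1 → C_0 is given by ∂[p,q] = [q] − [p].
As a 6×12 matrix over Z this has rank 5, with invariant factors (1,1,1,1,1).

∂_2: C_2 → C_1 maps a triangle to the signed sum of its edges. For instance
  ∂def = ef − df + de,
  ∂cde = de − ce + cd.
The 12×6 boundary matrix has rank 6 and Smith normal form diag(1,1,1,1,1,1).

Now H_k = ker ∂_k / im ∂_{k+1}, so:

  H_0: rank C_0 − rank ∂_1 = 6 − 5 = 1, and the invariant factors of ∂_1 are all 1, so H_0 ≅ Z.
  H_1: rank ker ∂_1 − rank ∂_2 = (12 − 5) − 6 = 1, and the invariant factors of ∂_2 are all 1, so H_1 ≅ Z.
  H_2: rank ker ∂_2 − rank ∂_3 = (6 − 6) − 0 = 0, and there is no ∂_3, so H_2 ≅ 0.

As a check, the Euler characteristic is 6 − 12 + 6 = 0, which agrees with 1 − 1 + 0 = 0.

Hence the Betti numbers are b_0 = 1, b_1 = 1, b_2 = 0.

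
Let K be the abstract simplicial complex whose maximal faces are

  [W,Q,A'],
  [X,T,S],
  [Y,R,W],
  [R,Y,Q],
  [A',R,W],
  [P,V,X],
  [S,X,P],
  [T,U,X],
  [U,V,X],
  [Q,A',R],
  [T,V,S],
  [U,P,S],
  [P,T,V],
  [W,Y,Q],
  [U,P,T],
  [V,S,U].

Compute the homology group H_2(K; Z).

Fix the vertex order P < Q < R < S < T < U < V < W < X < Y < A' and write every simplex with vertices in increasing order. Then dim K = 2 and the simplices of K are:

  0-simplices (11): [P], [Q], [R], [S], [T], [U], [V], [W], [X], [Y], [A']
  1-simplices (24): (24 of them)
  2-simplices (16): [P,S,U], [P,S,X], [P,T,U], [P,T,V], [P,V,X], [Q,R,Y], [Q,R,A'], [Q,W,Y], [Q,W,A'], [R,W,Y], [R,W,A'], [S,T,V], [S,T,X], [S,U,V], [T,U,X], [U,V,X]

Hence C_0 ≅ Z^11, C_1 ≅ Z^24, C_2 ≅ Z^16.

∂_1: C_1 → C_0 is given by ∂[p,q] = [q] − [p].
The 11×24 boundary matrix has rank 9 and Smith normal form diag(1,1,1,1,1,1,1,1,1).

The boundary map ∂_2: C_2 → C_1 acts by ∂[p,q,r] = [q,r] − [p,r] + [p,q]. For instance
  ∂[Q,W,Y] = [W,Y] − [Q,Y] + [Q,W],
  ∂[R,W,Y] = [W,Y] − [R,Y] + [R,W].
This gives a 24×16 integer matrix of rank 15; reducing to Smith normal form yields diagonal entries (1,1,1,1,1,1,1,1,1,1,1,1,1,1,2).

Computing H_k = (kernel of ∂_k) / (image of ∂_{k+1}):

  H_2: rank ker ∂_2 − rank ∂_3 = (16 − 15) − 0 = 1, and there is no ∂_3, so H_2 = Z.

(K is a triangulation of the disjoint union of the real projective plane RP^2 and the 2-sphere S^2.)

H_2 ≅ Z.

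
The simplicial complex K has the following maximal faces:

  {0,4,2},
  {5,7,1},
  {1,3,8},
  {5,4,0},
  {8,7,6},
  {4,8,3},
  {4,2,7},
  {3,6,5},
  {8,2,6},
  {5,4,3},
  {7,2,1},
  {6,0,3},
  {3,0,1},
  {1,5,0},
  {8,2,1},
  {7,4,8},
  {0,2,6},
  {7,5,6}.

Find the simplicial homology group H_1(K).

Order the vertices as 0 < 1 < 2 < 3 < 4 < 5 < 6 < 7 < 8. Listing each simplex with vertices in this order, K has dimension 2 with simplices:

  0-simplices (9): [0], [1], [2], [3], [4], [5], [6], [7], [8]
  1-simplices (27): (27 of them)
  2-simplices (18): [0,1,3], [0,1,5], [0,2,4], [0,2,6], [0,3,6], [0,4,5], [1,2,7], [1,2,8], [1,3,8], [1,5,7], [2,4,7], [2,6,8], [3,4,5], [3,4,8], [3,5,6], [4,7,8], [5,6,7], [6,7,8]

Hence C_0 ≅ Z^9, C_1 ≅ Z^27, C_2 ≅ Z^18.

∂_1: C_1 → C_0 sends each edge [p,q] (with p < q) to q − p.
The resulting 9×27 matrix has rank 8, and its Smith normal form has invariant factors (1,1,1,1,1,1,1,1).

Boundary ∂_2: C_2 → C_1 acts by ∂[p,q,r] = [q,r] − [p,r] + [p,q]. For instance
  ∂[2,6,8] = [6,8] − [2,8] + [2,6],
  ∂[6,7,8] = [7,8] − [6,8] + [6,7].
As a 27×18 matrix over Z this has rank 18, with invariant factors (1,1,1,1,1,1,1,1,1,1,1,1,1,1,1,1,1,2).

Reading off H_k = ker ∂_k / im ∂_{k+1}:

  H_1: rank ker ∂_1 − rank ∂_2 = (27 − 8) − 18 = 1, and ∂_2 has invariant factor 2 > 1, so H_1 = Z ⊕ Z_2.

(K is a triangulation of the Klein bottle.)

H_1 ≅ Z ⊕ Z_2.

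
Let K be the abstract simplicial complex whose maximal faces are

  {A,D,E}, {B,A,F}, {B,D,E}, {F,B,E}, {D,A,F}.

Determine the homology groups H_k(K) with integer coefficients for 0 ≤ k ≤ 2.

K has 5 vertices, 10 edges, 5 triangles.
rank ∂_0 = 0, rank ∂_1 = 4 ⇒ b_0 = 5 − 0 − 4 = 1; all invariant factors of ∂_1 are 1 so no torsion. So H_0 = Z.
rank ∂_1 = 4, rank ∂_2 = 5 ⇒ b_1 = 10 − 4 − 5 = 1; all invariant factors of ∂_2 are 1 so no torsion. So H_1 = Z.
rank ∂_2 = 5, rank ∂_3 = 0 ⇒ b_2 = 5 − 5 − 0 = 0. So H_2 = 0.

H_0 = Z,  H_1 = Z,  H_2 = 0.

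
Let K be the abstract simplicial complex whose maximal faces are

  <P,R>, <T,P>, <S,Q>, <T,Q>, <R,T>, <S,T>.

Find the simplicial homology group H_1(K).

H_1 = Z^2.

Fix the vertex order P < Q < R < S < T and write every simplex with vertices in increasing order. Then dim K = 1 and the simplices of K are:

  0-simplices (5): P, Q, R, S, T
  1-simplices (6): PR, PT, QS, QT, RT, ST

Hence C_0 ≅ Z^5, C_1 ≅ Z^6.

The boundary map ∂_1: C_1 → C_0 maps an edge to its endpoints' difference, ∂[p,q] = q − p. For instance
  ∂ST = T − S.
This gives a 5×6 integer matrix of rank 4; reducing to Smith normal form yields diagonal entries (1,1,1,1).

Now H_k = ker ∂_k / im ∂_{k+1}, so:

  H_1: rank ker ∂_1 − rank ∂_2 = (6 − 4) − 0 = 2, and there is no ∂_2, so H_1 = Z^2.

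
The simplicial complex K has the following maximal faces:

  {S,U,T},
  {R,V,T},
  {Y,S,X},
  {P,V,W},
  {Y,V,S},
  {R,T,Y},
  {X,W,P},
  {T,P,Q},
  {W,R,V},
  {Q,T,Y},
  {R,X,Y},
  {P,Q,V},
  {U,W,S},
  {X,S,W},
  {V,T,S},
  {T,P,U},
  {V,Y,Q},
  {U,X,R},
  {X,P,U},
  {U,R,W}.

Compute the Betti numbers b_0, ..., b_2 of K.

b_0 = 1, b_1 = 1, b_2 = 0.

Take the total order P < Q < R < S < T < U < V < W < X < Y on the vertex set. Then K (dimension 2) consists of the simplices:

  0-simplices (10): P, Q, R, S, T, U, V, W, X, Y
  1-simplices (30): PQ, PT, PU, PV, PW, PX, QT, QV, QY, RT, RU, RV, RW, RX, RY, ST, SU, SV, SW, SX, SY, TU, TV, TY, UW, UX, VW, VY, WX, XY
  2-simplices (20): PQT, PQV, PTU, PUX, PVW, PWX, QTY, QVY, RTV, RTY, RUW, RUX, RVW, RXY, STU, STV, SUW, SVY, SWX, SXY

so the chain groups are C_0 ≅ Z^10, C_1 ≅ Z^30, C_2 ≅ Z^20.

∂_1: C_1 → C_0 maps an edge to its endpoints' difference, ∂[p,q] = q − p. For instance
  ∂SV = V − S.
The resulting 10×30 matrix has rank 9, and its Smith normal form has invariant factors (1,1,1,1,1,1,1,1,1).

∂_2: C_2 → C_1 maps a triangle to the signed sum of its edges. For instance
  ∂PTU = TU − PU + PT,
  ∂STV = TV − SV + ST.
The resulting 30×20 matrix has rank 20, and its Smith normal form has invariant factors (1,1,1,1,1,1,1,1,1,1,1,1,1,1,1,1,1,1,1,2).

Reading off H_k = ker ∂_k / im ∂_{k+1}:

  H_0: rank C_0 − rank ∂_1 = 10 − 9 = 1, and the invariant factors of ∂_1 are all 1, so H_0 ≅ Z.
  H_1: rank ker ∂_1 − rank ∂_2 = (30 − 9) − 20 = 1, and ∂_2 has invariant factor 2 > 1, so H_1 ≅ Z ⊕ Z_2.
  H_2: rank ker ∂_2 − rank ∂_3 = (20 − 20) − 0 = 0, and there is no ∂_3, so H_2 ≅ 0.

(K is a triangulation of the Klein bottle.)

Hence the Betti numbers are b_0 = 1, b_1 = 1, b_2 = 0.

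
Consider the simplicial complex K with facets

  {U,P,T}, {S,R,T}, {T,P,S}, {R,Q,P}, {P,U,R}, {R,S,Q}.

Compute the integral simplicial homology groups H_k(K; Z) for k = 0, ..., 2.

H_0 = Z,  H_1 = Z,  H_2 = 0.

Take the total order P < Q < R < S < T < U on the vertex set. Then K (dimension 2) consists of the simplices:

  0-simplices (6): P, Q, R, S, T, U
  1-simplices (12): PQ, PR, PS, PT, PU, QR, QS, RS, RT, RU, ST, TU
  2-simplices (6): PQR, PRU, PST, PTU, QRS, RST

Hence C_0 ≅ Z^6, C_1 ≅ Z^12, C_2 ≅ Z^6.

Boundary ∂_1: C_1 → C_0 sends each edge [p,q] (with p < q) to q − p. For instance
  ∂QS = S − Q.
The 6×12 boundary matrix has rank 5 and Smith normal form diag(1,1,1,1,1).

∂_2: C_2 → C_1 sends each 2-simplex [p,q,r] to [q,r] − [p,r] + [p,q]. For instance
  ∂PST = ST − PT + PS,
  ∂PQR = QR − PR + PQ.
As a 12×6 matrix over Z this has rank 6, with invariant factors (1,1,1,1,1,1).

Now H_k = ker ∂_k / im ∂_{k+1}, so:

  H_0: rank C_0 − rank ∂_1 = 6 − 5 = 1, and the invariant factors of ∂_1 are all 1, so H_0 = Z.
  H_1: rank ker ∂_1 − rank ∂_2 = (12 − 5) − 6 = 1, and the invariant factors of ∂_2 are all 1, so H_1 = Z.
  H_2: rank ker ∂_2 − rank ∂_3 = (6 − 6) − 0 = 0, and there is no ∂_3, so H_2 = 0.

As a check, the Euler characteristic is 6 − 12 + 6 = 0, which agrees with 1 − 1 + 0 = 0.
(K is a triangulation of the cylinder S^1 x I.)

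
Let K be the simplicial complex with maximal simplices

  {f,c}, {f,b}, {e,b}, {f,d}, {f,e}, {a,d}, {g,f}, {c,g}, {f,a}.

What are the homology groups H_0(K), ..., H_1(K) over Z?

H_0 ≅ Z,  H_1 ≅ Z^3.

Order the vertices as a < b < c < d < e < f < g. Listing each simplex with vertices in this order, K has dimension 1 with simplices:

  0-simplices (7): a, b, c, d, e, f, g
  1-simplices (9): ad, af, be, bf, cf, cg, df, ef, fg

giving chain groups C_0 ≅ Z^7, C_1 ≅ Z^9.

The boundary map ∂_1: C_1 → C_0 sends each edge [p,q] (with p < q) to q − p. For instance
  ∂cf = f − c.
This gives a 7×9 integer matrix of rank 6; reducing to Smith normal form yields diagonal entries (1,1,1,1,1,1).

From H_k ≅ ker(∂_k) / im(∂_{k+1}) we obtain:

  H_0: rank C_0 − rank ∂_1 = 7 − 6 = 1, and the invariant factors of ∂_1 are all 1, so H_0 ≅ Z.
  H_1: rank ker ∂_1 − rank ∂_2 = (9 − 6) − 0 = 3, and there is no ∂_2, so H_1 ≅ Z^3.

(K is a triangulation of a wedge of 3 circles.)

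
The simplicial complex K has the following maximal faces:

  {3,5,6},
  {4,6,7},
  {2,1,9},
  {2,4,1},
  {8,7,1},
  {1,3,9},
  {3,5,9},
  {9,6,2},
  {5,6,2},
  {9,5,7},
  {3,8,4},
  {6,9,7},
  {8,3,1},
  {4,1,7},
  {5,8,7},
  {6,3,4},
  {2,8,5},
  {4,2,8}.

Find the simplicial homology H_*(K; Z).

H_0 = Z,  H_1 = Z × Z/2,  H_2 = 0.

K has 9 vertices, 27 edges, 18 triangles.
rank ∂_0 = 0, rank ∂_1 = 8 ⇒ b_0 = 9 − 0 − 8 = 1; all invariant factors of ∂_1 are 1 so no torsion. So H_0 ≅ Z.
rank ∂_1 = 8, rank ∂_2 = 18 ⇒ b_1 = 27 − 8 − 18 = 1; ∂_2 has invariant factor(s) [2] giving torsion. So H_1 ≅ Z × Z/2.
rank ∂_2 = 18, rank ∂_3 = 0 ⇒ b_2 = 18 − 18 − 0 = 0. So H_2 ≅ 0.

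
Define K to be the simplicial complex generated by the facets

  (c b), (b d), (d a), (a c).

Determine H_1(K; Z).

K has 4 vertices, 4 edges.
rank ∂_1 = 3, rank ∂_2 = 0 ⇒ b_1 = 4 − 3 − 0 = 1. So H_1 ≅ Z.

H_1 ≅ Z.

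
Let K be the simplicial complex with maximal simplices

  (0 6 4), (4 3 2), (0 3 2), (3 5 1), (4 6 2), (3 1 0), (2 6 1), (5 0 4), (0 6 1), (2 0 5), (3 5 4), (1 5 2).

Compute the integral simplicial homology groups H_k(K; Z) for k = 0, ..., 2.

Fix the vertex order 0 < 1 < 2 < 3 < 4 < 5 < 6 and write every simplex with vertices in increasing order. Then dim K = 2 and the simplices of K are:

  0-simplices (7): [0], [1], [2], [3], [4], [5], [6]
  1-simplices (18): [0,1], [0,2], [0,3], [0,4], [0,5], [0,6], [1,2], [1,3], [1,5], [1,6], [2,3], [2,4], [2,5], [2,6], [3,4], [3,5], [4,5], [4,6]
  2-simplices (12): [0,1,3], [0,1,6], [0,2,3], [0,2,5], [0,4,5], [0,4,6], [1,2,5], [1,2,6], [1,3,5], [2,3,4], [2,4,6], [3,4,5]

giving chain groups C_0 ≅ Z^7, C_1 ≅ Z^18, C_2 ≅ Z^12.

Boundary ∂_1: C_1 → C_0 maps an edge to its endpoints' difference, ∂[p,q] = q − p.
The resulting 7×18 matrix has rank 6, and its Smith normal form has invariant factors (1,1,1,1,1,1).

Boundary ∂_2: C_2 → C_1 sends each 2-simplex [p,q,r] to [q,r] − [p,r] + [p,q]. For instance
  ∂[0,2,5] = [2,5] − [0,5] + [0,2],
  ∂[1,3,5] = [3,5] − [1,5] + [1,3].
The 18×12 boundary matrix has rank 12 and Smith normal form diag(1,1,1,1,1,1,1,1,1,1,1,2).

Reading off H_k = ker ∂_k / im ∂_{k+1}:

  H_0: rank C_0 − rank ∂_1 = 7 − 6 = 1, and the invariant factors of ∂_1 are all 1, so H_0 = Z.
  H_1: rank ker ∂_1 − rank ∂_2 = (18 − 6) − 12 = 0, and ∂_2 has invariant factor 2 > 1, so H_1 = Z/2.
  H_2: rank ker ∂_2 − rank ∂_3 = (12 − 12) − 0 = 0, and there is no ∂_3, so H_2 = 0.

As a check, the Euler characteristic is 7 − 18 + 12 = 1, which agrees with 1 − 0 + 0 = 1.

H_0 = Z,  H_1 = Z/2,  H_2 = 0.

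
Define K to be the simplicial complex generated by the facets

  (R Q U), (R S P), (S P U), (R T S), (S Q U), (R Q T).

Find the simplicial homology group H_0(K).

Take the total order P < Q < R < S < T < U on the vertex set. Then K (dimension 2) consists of the simplices:

  0-simplices (6): P, Q, R, S, T, U
  1-simplices (12): PR, PS, PU, QR, QS, QT, QU, RS, RT, RU, ST, SU
  2-simplices (6): PRS, PSU, QRT, QRU, QSU, RST

giving chain groups C_0 ≅ Z^6, C_1 ≅ Z^12, C_2 ≅ Z^6.

The boundary map ∂_1: C_1 → C_0 is given by ∂[p,q] = [q] − [p]. For instance
  ∂SU = U − S.
The resulting 6×12 matrix has rank 5, and its Smith normal form has invariant factors (1,1,1,1,1).

Boundary ∂_2: C_2 → C_1 sends each 2-simplex [p,q,r] to [q,r] − [p,r] + [p,q]. For instance
  ∂PSU = SU − PU + PS,
  ∂QRU = RU − QU + QR.
The resulting 12×6 matrix has rank 6, and its Smith normal form has invariant factors (1,1,1,1,1,1).

Reading off H_k = ker ∂_k / im ∂_{k+1}:

  H_0: rank C_0 − rank ∂_1 = 6 − 5 = 1, and the invariant factors of ∂_1 are all 1, so H_0 = Z.

(K is a triangulation of the cylinder S^1 x I.)

H_0 = Z.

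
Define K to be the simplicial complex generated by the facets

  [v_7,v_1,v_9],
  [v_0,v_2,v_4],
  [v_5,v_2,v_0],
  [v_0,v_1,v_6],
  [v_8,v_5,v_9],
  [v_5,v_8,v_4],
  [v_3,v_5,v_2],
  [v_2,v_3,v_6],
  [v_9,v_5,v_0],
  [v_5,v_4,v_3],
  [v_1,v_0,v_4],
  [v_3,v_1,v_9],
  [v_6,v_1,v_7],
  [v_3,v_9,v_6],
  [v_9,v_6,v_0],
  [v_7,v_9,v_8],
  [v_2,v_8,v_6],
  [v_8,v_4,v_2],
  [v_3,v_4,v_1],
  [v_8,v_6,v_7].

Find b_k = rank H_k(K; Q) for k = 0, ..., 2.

Take the total order v_0 < v_1 < v_2 < v_3 < v_4 < v_5 < v_6 < v_7 < v_8 < v_9 on the vertex set. Then K (dimension 2) consists of the simplices:

  0-simplices (10): [v_0], [v_1], [v_2], [v_3], [v_4], [v_5], [v_6], [v_7], [v_8], [v_9]
  1-simplices (30): (30 of them)
  2-simplices (20): (20 of them)

giving chain groups C_0 ≅ Z^10, C_1 ≅ Z^30, C_2 ≅ Z^20.

∂_1: C_1 → C_0 sends each edge [p,q] (with p < q) to q − p.
This gives a 10×30 integer matrix of rank 9; reducing to Smith normal form yields diagonal entries (1,1,1,1,1,1,1,1,1).

The boundary map ∂_2: C_2 → C_1 sends each 2-simplex [p,q,r] to [q,r] − [p,r] + [p,q]. For instance
  ∂[v_0,v_2,v_5] = [v_2,v_5] − [v_0,v_5] + [v_0,v_2],
  ∂[v_2,v_3,v_5] = [v_3,v_5] − [v_2,v_5] + [v_2,v_3].
The 30×20 boundary matrix has rank 20 and Smith normal form diag(1,1,1,1,1,1,1,1,1,1,1,1,1,1,1,1,1,1,1,2).

Computing H_k = (kernel of ∂_k) / (image of ∂_{k+1}):

  H_0: rank C_0 − rank ∂_1 = 10 − 9 = 1, and the invariant factors of ∂_1 are all 1, so H_0 ≅ Z.
  H_1: rank ker ∂_1 − rank ∂_2 = (30 − 9) − 20 = 1, and ∂_2 has invariant factor 2 > 1, so H_1 ≅ Z ⊕ Z_2.
  H_2: rank ker ∂_2 − rank ∂_3 = (20 − 20) − 0 = 0, and there is no ∂_3, so H_2 ≅ 0.

Hence the Betti numbers are b_0 = 1, b_1 = 1, b_2 = 0.

b_0 = 1, b_1 = 1, b_2 = 0.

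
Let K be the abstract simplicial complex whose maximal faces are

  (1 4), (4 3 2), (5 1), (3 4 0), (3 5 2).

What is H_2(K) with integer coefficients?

H_2 ≅ 0.

Order the vertices as 0 < 1 < 2 < 3 < 4 < 5. Listing each simplex with vertices in this order, K has dimension 2 with simplices:

  0-simplices (6): [0], [1], [2], [3], [4], [5]
  1-simplices (9): [0,3], [0,4], [1,4], [1,5], [2,3], [2,4], [2,5], [3,4], [3,5]
  2-simplices (3): [0,3,4], [2,3,4], [2,3,5]

so the chain groups are C_0 ≅ Z^6, C_1 ≅ Z^9, C_2 ≅ Z^3.

The boundary map ∂_1: C_1 → C_0 maps an edge to its endpoints' difference, ∂[p,q] = q − p. For instance
  ∂[1,4] = [4] − [1].
This gives a 6×9 integer matrix of rank 5; reducing to Smith normal form yields diagonal entries (1,1,1,1,1).

The boundary map ∂_2: C_2 → C_1 acts by ∂[p,q,r] = [q,r] − [p,r] + [p,q]. For instance
  ∂[0,3,4] = [3,4] − [0,4] + [0,3],
  ∂[2,3,4] = [3,4] − [2,4] + [2,3].
This gives a 9×3 integer matrix of rank 3; reducing to Smith normal form yields diagonal entries (1,1,1).

From H_k ≅ ker(∂_k) / im(∂_{k+1}) we obtain:

  H_2: rank ker ∂_2 − rank ∂_3 = (3 − 3) − 0 = 0, and there is no ∂_3, so H_2 = 0.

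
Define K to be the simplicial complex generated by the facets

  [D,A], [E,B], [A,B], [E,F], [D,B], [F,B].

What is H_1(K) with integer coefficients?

H_1 ≅ Z^2.

K has 5 vertices, 6 edges.
rank ∂_1 = 4, rank ∂_2 = 0 ⇒ b_1 = 6 − 4 − 0 = 2. So H_1 ≅ Z^2.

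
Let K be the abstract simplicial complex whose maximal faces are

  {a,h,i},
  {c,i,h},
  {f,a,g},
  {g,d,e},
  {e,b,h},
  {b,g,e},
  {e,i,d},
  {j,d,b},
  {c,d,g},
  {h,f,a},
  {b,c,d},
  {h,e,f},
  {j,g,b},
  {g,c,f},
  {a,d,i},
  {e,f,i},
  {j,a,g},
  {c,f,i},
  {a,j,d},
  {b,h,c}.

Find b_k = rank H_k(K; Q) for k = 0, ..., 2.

Take the total order a < b < c < d < e < f < g < h < i < j on the vertex set. Then K (dimension 2) consists of the simplices:

  0-simplices (10): a, b, c, d, e, f, g, h, i, j
  1-simplices (30): ad, af, ag, ah, ai, aj, bc, bd, be, bg, bh, bj, cd, cf, cg, ch, ci, de, dg, di, dj, ef, eg, eh, ei, fg, fh, fi, gj, hi
  2-simplices (20): adi, adj, afg, afh, agj, ahi, bcd, bch, bdj, beg, beh, bgj, cdg, cfg, cfi, chi, deg, dei, efh, efi

giving chain groups C_0 ≅ Z^10, C_1 ≅ Z^30, C_2 ≅ Z^20.

∂_1: C_1 → C_0 sends each edge [p,q] (with p < q) to q − p. For instance
  ∂bc = c − b.
The 10×30 boundary matrix has rank 9 and Smith normal form diag(1,1,1,1,1,1,1,1,1).

∂_2: C_2 → C_1 sends each 2-simplex [p,q,r] to [q,r] − [p,r] + [p,q]. For instance
  ∂efi = fi − ei + ef,
  ∂chi = hi − ci + ch.
As a 30×20 matrix over Z this has rank 20, with invariant factors (1,1,1,1,1,1,1,1,1,1,1,1,1,1,1,1,1,1,1,2).

Computing H_k = (kernel of ∂_k) / (image of ∂_{k+1}):

  H_0: rank C_0 − rank ∂_1 = 10 − 9 = 1, and the invariant factors of ∂_1 are all 1, so H_0 = Z.
  H_1: rank ker ∂_1 − rank ∂_2 = (30 − 9) − 20 = 1, and ∂_2 has invariant factor 2 > 1, so H_1 = Z ⊕ Z_2.
  H_2: rank ker ∂_2 − rank ∂_3 = (20 − 20) − 0 = 0, and there is no ∂_3, so H_2 = 0.

(K is a triangulation of the Klein bottle.)

Hence the Betti numbers are b_0 = 1, b_1 = 1, b_2 = 0.

b_0 = 1, b_1 = 1, b_2 = 0.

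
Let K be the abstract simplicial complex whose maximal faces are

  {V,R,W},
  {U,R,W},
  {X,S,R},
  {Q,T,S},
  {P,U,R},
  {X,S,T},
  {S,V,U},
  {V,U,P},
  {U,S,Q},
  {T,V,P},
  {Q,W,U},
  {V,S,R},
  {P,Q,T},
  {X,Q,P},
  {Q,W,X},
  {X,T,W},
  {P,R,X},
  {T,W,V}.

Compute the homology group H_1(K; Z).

Fix the vertex order P < Q < R < S < T < U < V < W < X and write every simplex with vertices in increasing order. Then dim K = 2 and the simplices of K are:

  0-simplices (9): P, Q, R, S, T, U, V, W, X
  1-simplices (27): PQ, PR, PT, PU, PV, PX, QS, QT, QU, QW, QX, RS, RU, RV, RW, RX, ST, SU, SV, SX, TV, TW, TX, UV, UW, VW, WX
  2-simplices (18): PQT, PQX, PRU, PRX, PTV, PUV, QST, QSU, QUW, QWX, RSV, RSX, RUW, RVW, STX, SUV, TVW, TWX

so the chain groups are C_0 ≅ Z^9, C_1 ≅ Z^27, C_2 ≅ Z^18.

∂_1: C_1 → C_0 is given by ∂[p,q] = [q] − [p].
The resulting 9×27 matrix has rank 8, and its Smith normal form has invariant factors (1,1,1,1,1,1,1,1).

Boundary ∂_2: C_2 → C_1 maps a triangle to the signed sum of its edges. For instance
  ∂QST = ST − QT + QS,
  ∂PQX = QX − PX + PQ.
As a 27×18 matrix over Z this has rank 18, with invariant factors (1,1,1,1,1,1,1,1,1,1,1,1,1,1,1,1,1,2).

Now H_k = ker ∂_k / im ∂_{k+1}, so:

  H_1: rank ker ∂_1 − rank ∂_2 = (27 − 8) − 18 = 1, and ∂_2 has invariant factor 2 > 1, so H_1 = Z ⊕ Z/2.

H_1 = Z ⊕ Z/2.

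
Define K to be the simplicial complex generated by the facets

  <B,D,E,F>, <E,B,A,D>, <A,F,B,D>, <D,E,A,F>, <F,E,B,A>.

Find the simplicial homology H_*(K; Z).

Take the total order A < B < D < E < F on the vertex set. Then K (dimension 3) consists of the simplices:

  0-simplices (5): A, B, D, E, F
  1-simplices (10): AB, AD, AE, AF, BD, BE, BF, DE, DF, EF
  2-simplices (10): ABD, ABE, ABF, ADE, ADF, AEF, BDE, BDF, BEF, DEF
  3-simplices (5): ABDE, ABDF, ABEF, ADEF, BDEF

giving chain groups C_0 ≅ Z^5, C_1 ≅ Z^10, C_2 ≅ Z^10, C_3 ≅ Z^5.

The boundary map ∂_1: C_1 → C_0 maps an edge to its endpoints' difference, ∂[p,q] = q − p.
The resulting 5×10 matrix has rank 4, and its Smith normal form has invariant factors (1,1,1,1).

The boundary map ∂_2: C_2 → C_1 acts by ∂[p,q,r] = [q,r] − [p,r] + [p,q]. For instance
  ∂ABD = BD − AD + AB,
  ∂ADE = DE − AE + AD.
As a 10×10 matrix over Z this has rank 6, with invariant factors (1,1,1,1,1,1).

The boundary map ∂_3: C_3 → C_2 sends each 3-simplex σ to the alternating sum Σ_i (−1)^i (σ with its i-th vertex removed). For instance
  ∂ADEF = DEF − AEF + ADF − ADE,
  ∂BDEF = DEF − BEF + BDF − BDE.
The 10×5 boundary matrix has rank 4 and Smith normal form diag(1,1,1,1).

Reading off H_k = ker ∂_k / im ∂_{k+1}:

  H_0: rank C_0 − rank ∂_1 = 5 − 4 = 1, and the invariant factors of ∂_1 are all 1, so H_0 = Z.
  H_1: rank ker ∂_1 − rank ∂_2 = (10 − 4) − 6 = 0, and the invariant factors of ∂_2 are all 1, so H_1 = 0.
  H_2: rank ker ∂_2 − rank ∂_3 = (10 − 6) − 4 = 0, and the invariant factors of ∂_3 are all 1, so H_2 = 0.
  H_3: rank ker ∂_3 − rank ∂_4 = (5 − 4) − 0 = 1, and there is no ∂_4, so H_3 = Z.

As a check, the Euler characteristic is 5 − 10 + 10 − 5 = 0, which agrees with 1 − 0 + 0 − 1 = 0.

H_0 ≅ Z,  H_1 = 0,  H_2 = 0,  H_3 ≅ Z.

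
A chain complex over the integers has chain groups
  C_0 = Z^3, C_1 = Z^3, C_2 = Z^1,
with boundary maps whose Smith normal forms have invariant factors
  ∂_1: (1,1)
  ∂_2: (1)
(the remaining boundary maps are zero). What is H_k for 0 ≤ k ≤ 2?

H_0 ≅ Z,  H_1 = 0,  H_2 = 0.

H_0: b_0 = 3 − 0 − 2 = 1; torsion from ∂_1 factors > 1: none. So H_0 ≅ Z.
H_1: b_1 = 3 − 2 − 1 = 0; torsion from ∂_2 factors > 1: none. So H_1 ≅ 0.
H_2: b_2 = 1 − 1 − 0 = 0; torsion from ∂_3 factors > 1: none. So H_2 ≅ 0.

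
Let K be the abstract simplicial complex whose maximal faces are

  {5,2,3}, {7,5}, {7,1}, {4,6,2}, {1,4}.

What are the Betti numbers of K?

b_0 = 1, b_1 = 1, b_2 = 0.

Order the vertices as 1 < 2 < 3 < 4 < 5 < 6 < 7. Listing each simplex with vertices in this order, K has dimension 2 with simplices:

  0-simplices (7): [1], [2], [3], [4], [5], [6], [7]
  1-simplices (9): [1,4], [1,7], [2,3], [2,4], [2,5], [2,6], [3,5], [4,6], [5,7]
  2-simplices (2): [2,3,5], [2,4,6]

giving chain groups C_0 ≅ Z^7, C_1 ≅ Z^9, C_2 ≅ Z^2.

∂_1: C_1 → C_0 sends each edge [p,q] (with p < q) to q − p.
This gives a 7×9 integer matrix of rank 6; reducing to Smith normal form yields diagonal entries (1,1,1,1,1,1).

∂_2: C_2 → C_1 maps a triangle to the signed sum of its edges. For instance
  ∂[2,4,6] = [4,6] − [2,6] + [2,4],
  ∂[2,3,5] = [3,5] − [2,5] + [2,3].
This gives a 9×2 integer matrix of rank 2; reducing to Smith normal form yields diagonal entries (1,1).

Computing H_k = (kernel of ∂_k) / (image of ∂_{k+1}):

  H_0: rank C_0 − rank ∂_1 = 7 − 6 = 1, and the invariant factors of ∂_1 are all 1, so H_0 = Z.
  H_1: rank ker ∂_1 − rank ∂_2 = (9 − 6) − 2 = 1, and the invariant factors of ∂_2 are all 1, so H_1 = Z.
  H_2: rank ker ∂_2 − rank ∂_3 = (2 − 2) − 0 = 0, and there is no ∂_3, so H_2 = 0.

Hence the Betti numbers are b_0 = 1, b_1 = 1, b_2 = 0.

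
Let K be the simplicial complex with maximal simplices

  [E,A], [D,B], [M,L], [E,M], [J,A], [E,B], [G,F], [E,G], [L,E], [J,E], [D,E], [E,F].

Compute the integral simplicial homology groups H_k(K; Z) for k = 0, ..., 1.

H_0 = Z,  H_1 = Z^4.

K has 9 vertices, 12 edges.
rank ∂_0 = 0, rank ∂_1 = 8 ⇒ b_0 = 9 − 0 − 8 = 1; all invariant factors of ∂_1 are 1 so no torsion. So H_0 = Z.
rank ∂_1 = 8, rank ∂_2 = 0 ⇒ b_1 = 12 − 8 − 0 = 4. So H_1 = Z^4.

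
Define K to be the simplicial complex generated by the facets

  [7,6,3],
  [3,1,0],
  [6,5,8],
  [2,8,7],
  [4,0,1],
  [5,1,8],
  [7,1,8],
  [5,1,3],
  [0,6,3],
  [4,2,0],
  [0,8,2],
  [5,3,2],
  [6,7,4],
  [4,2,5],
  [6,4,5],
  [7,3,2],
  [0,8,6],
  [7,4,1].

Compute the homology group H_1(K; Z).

H_1 = Z^2.

K has 9 vertices, 27 edges, 18 triangles.
rank ∂_1 = 8, rank ∂_2 = 17 ⇒ b_1 = 27 − 8 − 17 = 2; all invariant factors of ∂_2 are 1 so no torsion. So H_1 ≅ Z^2.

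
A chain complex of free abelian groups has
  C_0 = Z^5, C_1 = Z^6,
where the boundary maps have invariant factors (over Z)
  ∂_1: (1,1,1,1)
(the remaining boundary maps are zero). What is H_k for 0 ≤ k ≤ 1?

H_0 ≅ Z,  H_1 ≅ Z^2.

H_0: b_0 = 5 − 0 − 4 = 1; torsion from ∂_1 factors > 1: none. So H_0 ≅ Z.
H_1: b_1 = 6 − 4 − 0 = 2; torsion from ∂_2 factors > 1: none. So H_1 ≅ Z^2.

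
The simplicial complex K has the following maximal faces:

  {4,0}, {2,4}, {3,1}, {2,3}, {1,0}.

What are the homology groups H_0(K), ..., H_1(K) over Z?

H_0 ≅ Z,  H_1 ≅ Z.

Take the total order 0 < 1 < 2 < 3 < 4 on the vertex set. Then K (dimension 1) consists of the simplices:

  0-simplices (5): [0], [1], [2], [3], [4]
  1-simplices (5): [0,1], [0,4], [1,3], [2,3], [2,4]

Hence C_0 ≅ Z^5, C_1 ≅ Z^5.

∂_1: C_1 → C_0 is given by ∂[p,q] = [q] − [p].
The resulting 5×5 matrix has rank 4, and its Smith normal form has invariant factors (1,1,1,1).

Now H_k = ker ∂_k / im ∂_{k+1}, so:

  H_0: rank C_0 − rank ∂_1 = 5 − 4 = 1, and the invariant factors of ∂_1 are all 1, so H_0 ≅ Z.
  H_1: rank ker ∂_1 − rank ∂_2 = (5 − 4) − 0 = 1, and there is no ∂_2, so H_1 ≅ Z.

(K is a triangulation of the circle S^1.)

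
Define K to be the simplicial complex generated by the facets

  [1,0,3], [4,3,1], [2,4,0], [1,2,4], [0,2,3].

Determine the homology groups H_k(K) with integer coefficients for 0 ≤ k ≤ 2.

We work with the vertex ordering 0 < 1 < 2 < 3 < 4. The simplices of K, each written with vertices in increasing order, are:

  0-simplices (5): [0], [1], [2], [3], [4]
  1-simplices (10): [0,1], [0,2], [0,3], [0,4], [1,2], [1,3], [1,4], [2,3], [2,4], [3,4]
  2-simplices (5): [0,1,3], [0,2,3], [0,2,4], [1,2,4], [1,3,4]

Hence C_0 ≅ Z^5, C_1 ≅ Z^10, C_2 ≅ Z^5.

∂_1: C_1 → C_0 is given by ∂[p,q] = [q] − [p]. For instance
  ∂[2,4] = [4] − [2].
This gives a 5×10 integer matrix of rank 4; reducing to Smith normal form yields diagonal entries (1,1,1,1).

The boundary map ∂_2: C_2 → C_1 maps a triangle to the signed sum of its edges. For instance
  ∂[0,2,3] = [2,3] − [0,3] + [0,2],
  ∂[0,1,3] = [1,3] − [0,3] + [0,1].
The resulting 10×5 matrix has rank 5, and its Smith normal form has invariant factors (1,1,1,1,1).

Reading off H_k = ker ∂_k / im ∂_{k+1}:

  H_0: rank C_0 − rank ∂_1 = 5 − 4 = 1, and the invariant factors of ∂_1 are all 1, so H_0 ≅ Z.
  H_1: rank ker ∂_1 − rank ∂_2 = (10 − 4) − 5 = 1, and the invariant factors of ∂_2 are all 1, so H_1 ≅ Z.
  H_2: rank ker ∂_2 − rank ∂_3 = (5 − 5) − 0 = 0, and there is no ∂_3, so H_2 ≅ 0.

As a check, the Euler characteristic is 5 − 10 + 5 = 0, which agrees with 1 − 1 + 0 = 0.

H_0 ≅ Z,  H_1 ≅ Z,  H_2 = 0.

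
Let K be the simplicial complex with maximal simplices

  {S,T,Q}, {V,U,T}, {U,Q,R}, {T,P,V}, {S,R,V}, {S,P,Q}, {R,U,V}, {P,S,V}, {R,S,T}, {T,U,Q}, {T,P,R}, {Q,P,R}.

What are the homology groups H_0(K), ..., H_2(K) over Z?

Take the total order P < Q < R < S < T < U < V on the vertex set. Then K (dimension 2) consists of the simplices:

  0-simplices (7): P, Q, R, S, T, U, V
  1-simplices (18): PQ, PR, PS, PT, PV, QR, QS, QT, QU, RS, RT, RU, RV, ST, SV, TU, TV, UV
  2-simplices (12): PQR, PQS, PRT, PSV, PTV, QRU, QST, QTU, RST, RSV, RUV, TUV

giving chain groups C_0 ≅ Z^7, C_1 ≅ Z^18, C_2 ≅ Z^12.

The boundary map ∂_1: C_1 → C_0 sends each edge [p,q] (with p < q) to q − p.
As a 7×18 matrix over Z this has rank 6, with invariant factors (1,1,1,1,1,1).

The boundary map ∂_2: C_2 → C_1 sends each 2-simplex [p,q,r] to [q,r] − [p,r] + [p,q]. For instance
  ∂PQS = QS − PS + PQ,
  ∂QST = ST − QT + QS.
This gives a 18×12 integer matrix of rank 12; reducing to Smith normal form yields diagonal entries (1,1,1,1,1,1,1,1,1,1,1,2).

Reading off H_k = ker ∂_k / im ∂_{k+1}:

  H_0: rank C_0 − rank ∂_1 = 7 − 6 = 1, and the invariant factors of ∂_1 are all 1, so H_0 ≅ Z.
  H_1: rank ker ∂_1 − rank ∂_2 = (18 − 6) − 12 = 0, and ∂_2 has invariant factor 2 > 1, so H_1 ≅ Z/2.
  H_2: rank ker ∂_2 − rank ∂_3 = (12 − 12) − 0 = 0, and there is no ∂_3, so H_2 ≅ 0.

As a check, the Euler characteristic is 7 − 18 + 12 = 1, which agrees with 1 − 0 + 0 = 1.

H_0 ≅ Z,  H_1 ≅ Z/2,  H_2 = 0.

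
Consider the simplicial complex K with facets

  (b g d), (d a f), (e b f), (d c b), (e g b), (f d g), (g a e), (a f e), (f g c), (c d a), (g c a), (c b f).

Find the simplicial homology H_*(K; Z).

Take the total order a < b < c < d < e < f < g on the vertex set. Then K (dimension 2) consists of the simplices:

  0-simplices (7): a, b, c, d, e, f, g
  1-simplices (18): ac, ad, ae, af, ag, bc, bd, be, bf, bg, cd, cf, cg, df, dg, ef, eg, fg
  2-simplices (12): acd, acg, adf, aef, aeg, bcd, bcf, bdg, bef, beg, cfg, dfg

Hence C_0 ≅ Z^7, C_1 ≅ Z^18, C_2 ≅ Z^12.

∂_1: C_1 → C_0 maps an edge to its endpoints' difference, ∂[p,q] = q − p.
As a 7×18 matrix over Z this has rank 6, with invariant factors (1,1,1,1,1,1).

The boundary map ∂_2: C_2 → C_1 sends each 2-simplex [p,q,r] to [q,r] − [p,r] + [p,q]. For instance
  ∂cfg = fg − cg + cf,
  ∂acg = cg − ag + ac.
The resulting 18×12 matrix has rank 12, and its Smith normal form has invariant factors (1,1,1,1,1,1,1,1,1,1,1,2).

Reading off H_k = ker ∂_k / im ∂_{k+1}:

  H_0: rank C_0 − rank ∂_1 = 7 − 6 = 1, and the invariant factors of ∂_1 are all 1, so H_0 = Z.
  H_1: rank ker ∂_1 − rank ∂_2 = (18 − 6) − 12 = 0, and ∂_2 has invariant factor 2 > 1, so H_1 = Z_2.
  H_2: rank ker ∂_2 − rank ∂_3 = (12 − 12) − 0 = 0, and there is no ∂_3, so H_2 = 0.

As a check, the Euler characteristic is 7 − 18 + 12 = 1, which agrees with 1 − 0 + 0 = 1.

H_0 = Z,  H_1 = Z_2,  H_2 = 0.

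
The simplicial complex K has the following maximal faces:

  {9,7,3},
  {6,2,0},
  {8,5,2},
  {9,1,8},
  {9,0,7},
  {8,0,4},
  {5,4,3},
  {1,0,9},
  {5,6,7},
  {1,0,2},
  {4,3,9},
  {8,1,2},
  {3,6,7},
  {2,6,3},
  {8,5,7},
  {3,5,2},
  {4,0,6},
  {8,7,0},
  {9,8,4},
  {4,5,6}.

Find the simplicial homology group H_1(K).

We work with the vertex ordering 0 < 1 < 2 < 3 < 4 < 5 < 6 < 7 < 8 < 9. The simplices of K, each written with vertices in increasing order, are:

  0-simplices (10): [0], [1], [2], [3], [4], [5], [6], [7], [8], [9]
  1-simplices (30): (30 of them)
  2-simplices (20): (20 of them)

Hence C_0 ≅ Z^10, C_1 ≅ Z^30, C_2 ≅ Z^20.

Boundary ∂_1: C_1 → C_0 is given by ∂[p,q] = [q] − [p].
The resulting 10×30 matrix has rank 9, and its Smith normal form has invariant factors (1,1,1,1,1,1,1,1,1).

The boundary map ∂_2: C_2 → C_1 acts by ∂[p,q,r] = [q,r] − [p,r] + [p,q]. For instance
  ∂[2,5,8] = [5,8] − [2,8] + [2,5],
  ∂[0,7,9] = [7,9] − [0,9] + [0,7].
This gives a 30×20 integer matrix of rank 20; reducing to Smith normal form yields diagonal entries (1,1,1,1,1,1,1,1,1,1,1,1,1,1,1,1,1,1,1,2).

Computing H_k = (kernel of ∂_k) / (image of ∂_{k+1}):

  H_1: rank ker ∂_1 − rank ∂_2 = (30 − 9) − 20 = 1, and ∂_2 has invariant factor 2 > 1, so H_1 = Z ⊕ Z/2Z.

H_1 = Z ⊕ Z/2Z.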